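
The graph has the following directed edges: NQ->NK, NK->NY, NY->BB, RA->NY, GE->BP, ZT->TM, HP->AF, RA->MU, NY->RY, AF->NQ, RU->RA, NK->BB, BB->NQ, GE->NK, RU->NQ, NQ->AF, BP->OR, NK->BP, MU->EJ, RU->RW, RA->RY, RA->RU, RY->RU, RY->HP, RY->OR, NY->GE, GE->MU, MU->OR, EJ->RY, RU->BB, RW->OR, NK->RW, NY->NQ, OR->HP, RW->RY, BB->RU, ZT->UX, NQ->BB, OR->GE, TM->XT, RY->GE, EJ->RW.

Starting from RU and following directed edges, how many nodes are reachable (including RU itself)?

15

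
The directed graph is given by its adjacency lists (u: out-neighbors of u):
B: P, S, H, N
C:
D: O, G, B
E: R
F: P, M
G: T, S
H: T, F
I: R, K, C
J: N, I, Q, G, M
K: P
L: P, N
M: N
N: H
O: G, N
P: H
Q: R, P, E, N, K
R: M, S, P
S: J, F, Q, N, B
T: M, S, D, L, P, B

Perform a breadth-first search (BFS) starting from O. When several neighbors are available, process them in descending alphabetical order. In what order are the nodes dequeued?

O → N → G → H → T → S → F → P → M → L → D → B → Q → J → R → K → E → I → C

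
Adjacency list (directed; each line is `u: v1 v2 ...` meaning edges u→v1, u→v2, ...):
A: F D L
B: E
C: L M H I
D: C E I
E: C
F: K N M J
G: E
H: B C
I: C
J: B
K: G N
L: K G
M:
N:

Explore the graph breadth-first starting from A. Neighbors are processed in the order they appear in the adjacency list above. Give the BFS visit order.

Visit A; enqueue F, D, L → queue [F, D, L]
Visit F; enqueue K, N, M, J → queue [D, L, K, N, M, J]
Visit D; enqueue C, E, I → queue [L, K, N, M, J, C, E, I]
Visit L; enqueue G → queue [K, N, M, J, C, E, I, G]
Visit K → queue [N, M, J, C, E, I, G]
Visit N → queue [M, J, C, E, I, G]
Visit M → queue [J, C, E, I, G]
Visit J; enqueue B → queue [C, E, I, G, B]
Visit C; enqueue H → queue [E, I, G, B, H]
Visit E → queue [I, G, B, H]
Visit I → queue [G, B, H]
Visit G → queue [B, H]
Visit B → queue [H]
Visit H → queue []

A → F → D → L → K → N → M → J → C → E → I → G → B → H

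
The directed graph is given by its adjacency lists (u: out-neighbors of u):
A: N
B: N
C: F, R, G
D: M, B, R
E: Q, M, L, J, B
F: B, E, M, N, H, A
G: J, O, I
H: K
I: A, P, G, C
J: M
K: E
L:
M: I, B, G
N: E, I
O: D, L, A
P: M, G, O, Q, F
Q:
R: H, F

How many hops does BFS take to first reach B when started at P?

2

Level 0: P
Level 1: F, G, M, O, Q
Level 2: A, B, D, E, H, I, J, L, N
Level 3: C, K, R
B first appears at level 2.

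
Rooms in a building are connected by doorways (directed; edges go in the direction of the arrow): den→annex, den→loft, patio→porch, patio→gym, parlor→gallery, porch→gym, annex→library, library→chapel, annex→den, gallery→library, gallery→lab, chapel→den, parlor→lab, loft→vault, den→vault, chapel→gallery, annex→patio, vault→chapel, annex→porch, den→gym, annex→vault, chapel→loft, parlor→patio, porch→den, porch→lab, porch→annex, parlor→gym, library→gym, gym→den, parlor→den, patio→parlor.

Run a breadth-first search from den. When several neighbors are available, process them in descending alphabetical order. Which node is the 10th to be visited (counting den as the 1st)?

gallery

Visit den; enqueue vault, loft, gym, annex → queue [vault, loft, gym, annex]
Visit vault; enqueue chapel → queue [loft, gym, annex, chapel]
Visit loft → queue [gym, annex, chapel]
Visit gym → queue [annex, chapel]
Visit annex; enqueue porch, patio, library → queue [chapel, porch, patio, library]
Visit chapel; enqueue gallery → queue [porch, patio, library, gallery]
Visit porch; enqueue lab → queue [patio, library, gallery, lab]
Visit patio; enqueue parlor → queue [library, gallery, lab, parlor]
Visit library → queue [gallery, lab, parlor]
Visit gallery → queue [lab, parlor]
Visit lab → queue [parlor]
Visit parlor → queue []

Visit order: den, vault, loft, gym, annex, chapel, porch, patio, library, gallery, lab, parlor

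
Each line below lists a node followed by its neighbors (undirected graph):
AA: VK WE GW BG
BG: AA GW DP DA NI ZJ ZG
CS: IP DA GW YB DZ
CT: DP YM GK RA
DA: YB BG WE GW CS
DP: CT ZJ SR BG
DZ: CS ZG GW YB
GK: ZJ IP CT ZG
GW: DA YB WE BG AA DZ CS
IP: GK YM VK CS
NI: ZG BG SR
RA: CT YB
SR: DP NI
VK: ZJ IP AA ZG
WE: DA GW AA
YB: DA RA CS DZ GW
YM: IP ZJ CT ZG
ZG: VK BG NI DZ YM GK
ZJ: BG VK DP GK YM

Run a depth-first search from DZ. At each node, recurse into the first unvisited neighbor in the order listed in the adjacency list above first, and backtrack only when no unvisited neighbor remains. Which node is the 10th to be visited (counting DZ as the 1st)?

Visit DZ
DZ → CS
CS → IP
IP → GK
GK → ZJ
ZJ → BG
BG → AA
AA → VK
VK → ZG
ZG → NI
NI → SR
SR → DP
DP → CT
CT → YM
CT → RA
RA → YB
YB → DA
DA → WE
WE → GW

Visit order: DZ, CS, IP, GK, ZJ, BG, AA, VK, ZG, NI, SR, DP, CT, YM, RA, YB, DA, WE, GW

NI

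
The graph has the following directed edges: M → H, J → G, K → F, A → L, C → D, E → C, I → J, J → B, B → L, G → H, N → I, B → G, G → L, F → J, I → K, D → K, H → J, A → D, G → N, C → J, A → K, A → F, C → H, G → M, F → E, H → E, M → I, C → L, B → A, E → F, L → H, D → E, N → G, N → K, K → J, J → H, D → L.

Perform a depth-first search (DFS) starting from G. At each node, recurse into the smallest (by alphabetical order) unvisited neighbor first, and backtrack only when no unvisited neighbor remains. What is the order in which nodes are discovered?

G H E C D K F J B A L M I N

Visit G
G → H
H → E
E → C
C → D
D → K
K → F
F → J
J → B
B → A
A → L
G → M
M → I
G → N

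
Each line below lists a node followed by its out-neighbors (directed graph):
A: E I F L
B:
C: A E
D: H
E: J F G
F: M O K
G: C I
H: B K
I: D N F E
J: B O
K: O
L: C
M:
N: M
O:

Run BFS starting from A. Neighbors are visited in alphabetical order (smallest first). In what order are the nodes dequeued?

A E F I L G J K M O D N C B H

Visit A; enqueue E, F, I, L → queue [E, F, I, L]
Visit E; enqueue G, J → queue [F, I, L, G, J]
Visit F; enqueue K, M, O → queue [I, L, G, J, K, M, O]
Visit I; enqueue D, N → queue [L, G, J, K, M, O, D, N]
Visit L; enqueue C → queue [G, J, K, M, O, D, N, C]
Visit G → queue [J, K, M, O, D, N, C]
Visit J; enqueue B → queue [K, M, O, D, N, C, B]
Visit K → queue [M, O, D, N, C, B]
Visit M → queue [O, D, N, C, B]
Visit O → queue [D, N, C, B]
Visit D; enqueue H → queue [N, C, B, H]
Visit N → queue [C, B, H]
Visit C → queue [B, H]
Visit B → queue [H]
Visit H → queue []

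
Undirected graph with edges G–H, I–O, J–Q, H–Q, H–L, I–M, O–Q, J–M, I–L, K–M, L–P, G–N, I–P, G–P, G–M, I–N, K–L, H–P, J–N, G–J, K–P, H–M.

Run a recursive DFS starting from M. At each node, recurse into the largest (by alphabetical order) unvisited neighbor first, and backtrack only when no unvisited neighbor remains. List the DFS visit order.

M -> K -> P -> L -> I -> O -> Q -> J -> N -> G -> H

Visit M
M → K
K → P
P → L
L → I
I → O
O → Q
Q → J
J → N
N → G
G → H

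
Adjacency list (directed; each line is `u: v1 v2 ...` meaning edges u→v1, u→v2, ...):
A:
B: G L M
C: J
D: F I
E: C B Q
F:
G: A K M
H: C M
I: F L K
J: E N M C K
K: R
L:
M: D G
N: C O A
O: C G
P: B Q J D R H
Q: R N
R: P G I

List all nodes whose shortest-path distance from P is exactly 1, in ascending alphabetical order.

B, D, H, J, Q, R

Level 0: P
Level 1: B, D, H, J, Q, R
Level 2: C, E, F, G, I, K, L, M, N
Level 3: A, O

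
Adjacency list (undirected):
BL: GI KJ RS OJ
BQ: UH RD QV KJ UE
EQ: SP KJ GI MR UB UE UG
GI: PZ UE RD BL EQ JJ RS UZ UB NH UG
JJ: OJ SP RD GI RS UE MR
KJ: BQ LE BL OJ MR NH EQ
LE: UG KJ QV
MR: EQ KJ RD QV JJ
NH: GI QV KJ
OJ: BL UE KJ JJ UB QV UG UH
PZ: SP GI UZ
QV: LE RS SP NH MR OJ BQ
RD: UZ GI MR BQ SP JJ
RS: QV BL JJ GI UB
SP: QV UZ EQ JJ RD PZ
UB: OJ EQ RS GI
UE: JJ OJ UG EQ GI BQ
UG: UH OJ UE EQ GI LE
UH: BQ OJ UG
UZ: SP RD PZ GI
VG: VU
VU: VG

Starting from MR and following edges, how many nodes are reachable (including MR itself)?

20

BFS from MR visits: MR, EQ, KJ, RD, QV, JJ, SP, GI, UB, UE, UG, BQ, LE, BL, OJ, NH, UZ, RS, PZ, UH
Reachable nodes: 20 of 22 total.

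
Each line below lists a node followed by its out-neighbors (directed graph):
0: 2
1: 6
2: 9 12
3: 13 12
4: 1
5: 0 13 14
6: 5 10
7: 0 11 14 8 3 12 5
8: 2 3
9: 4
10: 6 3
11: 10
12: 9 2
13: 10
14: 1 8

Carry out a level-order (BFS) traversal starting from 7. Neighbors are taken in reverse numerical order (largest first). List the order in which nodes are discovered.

7, 14, 12, 11, 8, 5, 3, 0, 1, 9, 2, 10, 13, 6, 4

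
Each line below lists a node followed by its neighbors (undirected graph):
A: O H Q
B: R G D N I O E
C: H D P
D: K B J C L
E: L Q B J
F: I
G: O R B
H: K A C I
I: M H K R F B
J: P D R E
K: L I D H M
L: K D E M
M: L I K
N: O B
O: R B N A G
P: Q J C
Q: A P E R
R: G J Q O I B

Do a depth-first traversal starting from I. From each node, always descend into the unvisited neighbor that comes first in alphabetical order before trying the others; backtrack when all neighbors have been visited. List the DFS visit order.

I → B → D → C → H → A → O → G → R → J → E → L → K → M → Q → P → N → F

Visit I
I → B
B → D
D → C
C → H
H → A
A → O
O → G
G → R
R → J
J → E
E → L
L → K
K → M
E → Q
Q → P
O → N
I → F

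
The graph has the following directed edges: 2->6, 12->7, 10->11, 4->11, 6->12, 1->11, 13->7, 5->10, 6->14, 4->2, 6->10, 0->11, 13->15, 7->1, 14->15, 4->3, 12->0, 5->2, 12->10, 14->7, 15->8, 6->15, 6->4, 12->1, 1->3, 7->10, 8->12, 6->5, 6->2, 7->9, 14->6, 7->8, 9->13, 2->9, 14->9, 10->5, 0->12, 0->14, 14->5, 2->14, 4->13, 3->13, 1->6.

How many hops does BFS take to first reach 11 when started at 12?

Level 0: 12
Level 1: 0, 1, 7, 10
Level 2: 3, 5, 6, 8, 9, 11, 14
Level 3: 2, 4, 13, 15
11 first appears at level 2.

2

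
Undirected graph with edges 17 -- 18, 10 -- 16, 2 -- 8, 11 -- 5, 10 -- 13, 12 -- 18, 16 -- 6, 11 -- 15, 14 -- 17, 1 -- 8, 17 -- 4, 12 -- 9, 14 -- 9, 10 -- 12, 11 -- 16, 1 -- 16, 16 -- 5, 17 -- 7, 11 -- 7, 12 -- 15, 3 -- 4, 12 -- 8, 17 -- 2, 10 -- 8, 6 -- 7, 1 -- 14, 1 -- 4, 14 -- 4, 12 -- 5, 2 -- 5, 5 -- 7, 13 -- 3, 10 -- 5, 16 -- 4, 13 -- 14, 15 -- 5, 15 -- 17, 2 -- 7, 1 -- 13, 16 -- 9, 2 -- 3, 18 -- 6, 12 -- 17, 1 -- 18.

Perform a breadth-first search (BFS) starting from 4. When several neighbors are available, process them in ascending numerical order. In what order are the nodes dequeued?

Visit 4; enqueue 1, 3, 14, 16, 17 → queue [1, 3, 14, 16, 17]
Visit 1; enqueue 8, 13, 18 → queue [3, 14, 16, 17, 8, 13, 18]
Visit 3; enqueue 2 → queue [14, 16, 17, 8, 13, 18, 2]
Visit 14; enqueue 9 → queue [16, 17, 8, 13, 18, 2, 9]
Visit 16; enqueue 5, 6, 10, 11 → queue [17, 8, 13, 18, 2, 9, 5, 6, 10, 11]
Visit 17; enqueue 7, 12, 15 → queue [8, 13, 18, 2, 9, 5, 6, 10, 11, 7, 12, 15]
Visit 8 → queue [13, 18, 2, 9, 5, 6, 10, 11, 7, 12, 15]
Visit 13 → queue [18, 2, 9, 5, 6, 10, 11, 7, 12, 15]
Visit 18 → queue [2, 9, 5, 6, 10, 11, 7, 12, 15]
Visit 2 → queue [9, 5, 6, 10, 11, 7, 12, 15]
Visit 9 → queue [5, 6, 10, 11, 7, 12, 15]
Visit 5 → queue [6, 10, 11, 7, 12, 15]
Visit 6 → queue [10, 11, 7, 12, 15]
Visit 10 → queue [11, 7, 12, 15]
Visit 11 → queue [7, 12, 15]
Visit 7 → queue [12, 15]
Visit 12 → queue [15]
Visit 15 → queue []

4, 1, 3, 14, 16, 17, 8, 13, 18, 2, 9, 5, 6, 10, 11, 7, 12, 15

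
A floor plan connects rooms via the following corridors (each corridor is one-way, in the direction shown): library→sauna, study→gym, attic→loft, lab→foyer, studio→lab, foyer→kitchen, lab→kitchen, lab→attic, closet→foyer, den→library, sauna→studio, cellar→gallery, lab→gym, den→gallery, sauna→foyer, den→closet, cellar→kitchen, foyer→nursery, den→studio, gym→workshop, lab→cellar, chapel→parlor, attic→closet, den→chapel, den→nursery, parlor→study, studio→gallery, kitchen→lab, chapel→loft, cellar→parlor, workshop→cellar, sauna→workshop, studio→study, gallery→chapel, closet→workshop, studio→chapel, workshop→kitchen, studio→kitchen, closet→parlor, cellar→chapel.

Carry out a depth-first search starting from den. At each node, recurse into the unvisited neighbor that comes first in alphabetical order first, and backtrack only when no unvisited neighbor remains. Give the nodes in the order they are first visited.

Visit den
den → chapel
chapel → loft
chapel → parlor
parlor → study
study → gym
gym → workshop
workshop → cellar
cellar → gallery
cellar → kitchen
kitchen → lab
lab → attic
attic → closet
closet → foyer
foyer → nursery
den → library
library → sauna
sauna → studio

den, chapel, loft, parlor, study, gym, workshop, cellar, gallery, kitchen, lab, attic, closet, foyer, nursery, library, sauna, studio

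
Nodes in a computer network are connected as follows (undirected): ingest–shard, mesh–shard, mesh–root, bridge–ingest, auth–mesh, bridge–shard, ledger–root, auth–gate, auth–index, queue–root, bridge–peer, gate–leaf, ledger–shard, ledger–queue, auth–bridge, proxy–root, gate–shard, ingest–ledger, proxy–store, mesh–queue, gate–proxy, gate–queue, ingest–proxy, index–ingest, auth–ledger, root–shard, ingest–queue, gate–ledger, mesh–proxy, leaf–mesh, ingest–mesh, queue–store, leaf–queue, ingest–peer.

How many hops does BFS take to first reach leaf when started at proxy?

2

Level 0: proxy
Level 1: gate, ingest, mesh, root, store
Level 2: auth, bridge, index, leaf, ledger, peer, queue, shard
leaf first appears at level 2.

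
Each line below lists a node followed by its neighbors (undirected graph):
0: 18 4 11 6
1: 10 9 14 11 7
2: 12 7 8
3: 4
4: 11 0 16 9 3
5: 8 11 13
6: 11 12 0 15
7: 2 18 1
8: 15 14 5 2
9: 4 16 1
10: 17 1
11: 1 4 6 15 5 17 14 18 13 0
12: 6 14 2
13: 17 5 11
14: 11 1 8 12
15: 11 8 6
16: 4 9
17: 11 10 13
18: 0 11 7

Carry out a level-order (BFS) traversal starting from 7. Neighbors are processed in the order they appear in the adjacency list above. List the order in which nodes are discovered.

Visit 7; enqueue 2, 18, 1 → queue [2, 18, 1]
Visit 2; enqueue 12, 8 → queue [18, 1, 12, 8]
Visit 18; enqueue 0, 11 → queue [1, 12, 8, 0, 11]
Visit 1; enqueue 10, 9, 14 → queue [12, 8, 0, 11, 10, 9, 14]
Visit 12; enqueue 6 → queue [8, 0, 11, 10, 9, 14, 6]
Visit 8; enqueue 15, 5 → queue [0, 11, 10, 9, 14, 6, 15, 5]
Visit 0; enqueue 4 → queue [11, 10, 9, 14, 6, 15, 5, 4]
Visit 11; enqueue 17, 13 → queue [10, 9, 14, 6, 15, 5, 4, 17, 13]
Visit 10 → queue [9, 14, 6, 15, 5, 4, 17, 13]
Visit 9; enqueue 16 → queue [14, 6, 15, 5, 4, 17, 13, 16]
Visit 14 → queue [6, 15, 5, 4, 17, 13, 16]
Visit 6 → queue [15, 5, 4, 17, 13, 16]
Visit 15 → queue [5, 4, 17, 13, 16]
Visit 5 → queue [4, 17, 13, 16]
Visit 4; enqueue 3 → queue [17, 13, 16, 3]
Visit 17 → queue [13, 16, 3]
Visit 13 → queue [16, 3]
Visit 16 → queue [3]
Visit 3 → queue []

7, 2, 18, 1, 12, 8, 0, 11, 10, 9, 14, 6, 15, 5, 4, 17, 13, 16, 3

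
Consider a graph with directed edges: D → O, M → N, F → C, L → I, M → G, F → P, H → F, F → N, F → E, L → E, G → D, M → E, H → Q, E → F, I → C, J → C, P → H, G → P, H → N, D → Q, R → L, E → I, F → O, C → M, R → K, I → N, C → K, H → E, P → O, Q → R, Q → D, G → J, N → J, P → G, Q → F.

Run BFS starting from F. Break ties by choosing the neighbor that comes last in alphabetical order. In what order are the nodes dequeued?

Visit F; enqueue P, O, N, E, C → queue [P, O, N, E, C]
Visit P; enqueue H, G → queue [O, N, E, C, H, G]
Visit O → queue [N, E, C, H, G]
Visit N; enqueue J → queue [E, C, H, G, J]
Visit E; enqueue I → queue [C, H, G, J, I]
Visit C; enqueue M, K → queue [H, G, J, I, M, K]
Visit H; enqueue Q → queue [G, J, I, M, K, Q]
Visit G; enqueue D → queue [J, I, M, K, Q, D]
Visit J → queue [I, M, K, Q, D]
Visit I → queue [M, K, Q, D]
Visit M → queue [K, Q, D]
Visit K → queue [Q, D]
Visit Q; enqueue R → queue [D, R]
Visit D → queue [R]
Visit R; enqueue L → queue [L]
Visit L → queue []

F, P, O, N, E, C, H, G, J, I, M, K, Q, D, R, L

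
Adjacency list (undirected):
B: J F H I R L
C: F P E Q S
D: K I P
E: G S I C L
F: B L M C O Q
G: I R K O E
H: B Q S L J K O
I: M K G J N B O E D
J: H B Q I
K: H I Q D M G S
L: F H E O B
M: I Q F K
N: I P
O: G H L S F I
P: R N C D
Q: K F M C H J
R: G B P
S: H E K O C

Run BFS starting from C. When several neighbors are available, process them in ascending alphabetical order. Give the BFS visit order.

C, E, F, P, Q, S, G, I, L, B, M, O, D, N, R, H, J, K

Visit C; enqueue E, F, P, Q, S → queue [E, F, P, Q, S]
Visit E; enqueue G, I, L → queue [F, P, Q, S, G, I, L]
Visit F; enqueue B, M, O → queue [P, Q, S, G, I, L, B, M, O]
Visit P; enqueue D, N, R → queue [Q, S, G, I, L, B, M, O, D, N, R]
Visit Q; enqueue H, J, K → queue [S, G, I, L, B, M, O, D, N, R, H, J, K]
Visit S → queue [G, I, L, B, M, O, D, N, R, H, J, K]
Visit G → queue [I, L, B, M, O, D, N, R, H, J, K]
Visit I → queue [L, B, M, O, D, N, R, H, J, K]
Visit L → queue [B, M, O, D, N, R, H, J, K]
Visit B → queue [M, O, D, N, R, H, J, K]
Visit M → queue [O, D, N, R, H, J, K]
Visit O → queue [D, N, R, H, J, K]
Visit D → queue [N, R, H, J, K]
Visit N → queue [R, H, J, K]
Visit R → queue [H, J, K]
Visit H → queue [J, K]
Visit J → queue [K]
Visit K → queue []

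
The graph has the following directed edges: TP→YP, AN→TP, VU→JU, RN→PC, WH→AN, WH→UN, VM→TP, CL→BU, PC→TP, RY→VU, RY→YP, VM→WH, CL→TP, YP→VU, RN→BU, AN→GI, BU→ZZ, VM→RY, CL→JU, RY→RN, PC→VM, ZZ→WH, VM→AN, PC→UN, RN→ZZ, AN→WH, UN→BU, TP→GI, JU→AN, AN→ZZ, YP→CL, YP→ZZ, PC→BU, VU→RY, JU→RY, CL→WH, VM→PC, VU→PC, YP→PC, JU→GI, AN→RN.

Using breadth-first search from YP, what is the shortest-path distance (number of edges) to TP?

Level 0: YP
Level 1: CL, PC, VU, ZZ
Level 2: BU, JU, RY, TP, UN, VM, WH
Level 3: AN, GI, RN
TP first appears at level 2.

2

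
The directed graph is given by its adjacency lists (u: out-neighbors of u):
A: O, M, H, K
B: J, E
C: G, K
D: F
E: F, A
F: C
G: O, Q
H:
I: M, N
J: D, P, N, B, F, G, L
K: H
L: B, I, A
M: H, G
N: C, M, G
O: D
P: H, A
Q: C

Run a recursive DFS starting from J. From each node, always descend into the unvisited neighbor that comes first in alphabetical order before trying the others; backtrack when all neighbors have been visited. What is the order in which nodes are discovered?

J -> B -> E -> A -> H -> K -> M -> G -> O -> D -> F -> C -> Q -> L -> I -> N -> P

Visit J
J → B
B → E
E → A
A → H
A → K
A → M
M → G
G → O
O → D
D → F
F → C
G → Q
J → L
L → I
I → N
J → P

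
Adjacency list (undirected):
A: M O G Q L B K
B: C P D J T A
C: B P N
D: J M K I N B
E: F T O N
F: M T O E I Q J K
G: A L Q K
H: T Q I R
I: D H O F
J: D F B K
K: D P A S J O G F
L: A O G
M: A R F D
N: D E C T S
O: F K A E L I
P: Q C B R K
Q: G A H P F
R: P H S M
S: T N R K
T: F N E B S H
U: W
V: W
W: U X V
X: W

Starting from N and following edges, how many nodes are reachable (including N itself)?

20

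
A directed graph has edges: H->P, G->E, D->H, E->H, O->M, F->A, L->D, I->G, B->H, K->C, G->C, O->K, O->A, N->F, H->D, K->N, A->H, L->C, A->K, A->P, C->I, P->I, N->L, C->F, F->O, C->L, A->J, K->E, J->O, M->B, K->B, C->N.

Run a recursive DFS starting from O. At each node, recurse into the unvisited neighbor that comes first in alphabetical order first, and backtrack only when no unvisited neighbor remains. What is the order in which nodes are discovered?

O → A → H → D → P → I → G → C → F → L → N → E → J → K → B → M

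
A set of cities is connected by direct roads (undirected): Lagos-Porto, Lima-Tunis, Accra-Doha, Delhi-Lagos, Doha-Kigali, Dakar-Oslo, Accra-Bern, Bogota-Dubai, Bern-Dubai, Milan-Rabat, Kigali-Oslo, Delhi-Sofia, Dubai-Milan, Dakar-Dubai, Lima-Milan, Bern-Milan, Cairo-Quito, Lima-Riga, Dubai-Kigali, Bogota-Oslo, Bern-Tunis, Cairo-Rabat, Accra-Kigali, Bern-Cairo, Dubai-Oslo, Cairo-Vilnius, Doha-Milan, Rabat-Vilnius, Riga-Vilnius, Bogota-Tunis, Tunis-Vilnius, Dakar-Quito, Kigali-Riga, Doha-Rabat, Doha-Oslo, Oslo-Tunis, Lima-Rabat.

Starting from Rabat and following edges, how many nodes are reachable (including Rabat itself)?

BFS from Rabat visits: Rabat, Vilnius, Milan, Lima, Doha, Cairo, Tunis, Riga, Dubai, Bern, Oslo, Kigali, Accra, Quito, Bogota, Dakar
Reachable nodes: 16 of 20 total.

16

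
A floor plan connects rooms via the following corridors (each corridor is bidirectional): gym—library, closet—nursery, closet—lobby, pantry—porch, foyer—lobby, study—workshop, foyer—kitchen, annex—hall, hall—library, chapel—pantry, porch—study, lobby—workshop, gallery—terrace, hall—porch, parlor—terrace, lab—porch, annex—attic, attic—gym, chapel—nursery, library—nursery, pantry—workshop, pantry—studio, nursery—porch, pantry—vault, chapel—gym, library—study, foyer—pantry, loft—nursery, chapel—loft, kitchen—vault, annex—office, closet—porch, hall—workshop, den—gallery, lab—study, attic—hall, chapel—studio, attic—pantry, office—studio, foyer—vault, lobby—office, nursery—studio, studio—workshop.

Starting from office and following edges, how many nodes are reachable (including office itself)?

BFS from office visits: office, studio, lobby, annex, workshop, pantry, nursery, chapel, foyer, closet, hall, attic, study, vault, porch, loft, library, gym, kitchen, lab
Reachable nodes: 20 of 24 total.

20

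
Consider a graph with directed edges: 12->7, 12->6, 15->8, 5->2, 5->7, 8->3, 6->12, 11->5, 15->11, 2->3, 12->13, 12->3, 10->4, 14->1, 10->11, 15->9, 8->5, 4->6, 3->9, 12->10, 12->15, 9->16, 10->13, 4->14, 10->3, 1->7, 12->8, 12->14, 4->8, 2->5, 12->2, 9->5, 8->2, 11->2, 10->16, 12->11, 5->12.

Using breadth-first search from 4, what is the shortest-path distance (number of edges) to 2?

2

Level 0: 4
Level 1: 6, 8, 14
Level 2: 1, 2, 3, 5, 12
Level 3: 7, 9, 10, 11, 13, 15
Level 4: 16
2 first appears at level 2.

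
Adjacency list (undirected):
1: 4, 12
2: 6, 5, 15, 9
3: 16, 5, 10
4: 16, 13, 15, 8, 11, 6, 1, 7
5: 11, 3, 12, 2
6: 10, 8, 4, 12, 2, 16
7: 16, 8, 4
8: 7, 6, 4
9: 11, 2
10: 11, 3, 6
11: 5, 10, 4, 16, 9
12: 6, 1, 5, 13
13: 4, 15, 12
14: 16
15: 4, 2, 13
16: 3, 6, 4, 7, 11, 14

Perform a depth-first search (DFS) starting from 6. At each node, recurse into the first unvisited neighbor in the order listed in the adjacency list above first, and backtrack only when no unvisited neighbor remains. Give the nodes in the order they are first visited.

Visit 6
6 → 10
10 → 11
11 → 5
5 → 3
3 → 16
16 → 4
4 → 13
13 → 15
15 → 2
2 → 9
13 → 12
12 → 1
4 → 8
8 → 7
16 → 14

6 -> 10 -> 11 -> 5 -> 3 -> 16 -> 4 -> 13 -> 15 -> 2 -> 9 -> 12 -> 1 -> 8 -> 7 -> 14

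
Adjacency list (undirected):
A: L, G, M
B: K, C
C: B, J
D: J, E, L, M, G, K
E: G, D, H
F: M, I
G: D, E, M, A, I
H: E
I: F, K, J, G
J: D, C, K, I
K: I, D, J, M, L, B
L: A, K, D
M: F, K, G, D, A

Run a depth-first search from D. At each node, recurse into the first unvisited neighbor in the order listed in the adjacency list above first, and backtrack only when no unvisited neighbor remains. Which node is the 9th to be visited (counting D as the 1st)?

Visit D
D → J
J → C
C → B
B → K
K → I
I → F
F → M
M → G
G → E
E → H
G → A
A → L

Visit order: D, J, C, B, K, I, F, M, G, E, H, A, L

G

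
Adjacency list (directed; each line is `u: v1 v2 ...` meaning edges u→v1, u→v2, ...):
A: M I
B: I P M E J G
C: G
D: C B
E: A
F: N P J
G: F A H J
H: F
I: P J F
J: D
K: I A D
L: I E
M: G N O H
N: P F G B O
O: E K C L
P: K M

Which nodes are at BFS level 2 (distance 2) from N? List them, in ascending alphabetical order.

A, C, E, H, I, J, K, L, M

Level 0: N
Level 1: B, F, G, O, P
Level 2: A, C, E, H, I, J, K, L, M
Level 3: D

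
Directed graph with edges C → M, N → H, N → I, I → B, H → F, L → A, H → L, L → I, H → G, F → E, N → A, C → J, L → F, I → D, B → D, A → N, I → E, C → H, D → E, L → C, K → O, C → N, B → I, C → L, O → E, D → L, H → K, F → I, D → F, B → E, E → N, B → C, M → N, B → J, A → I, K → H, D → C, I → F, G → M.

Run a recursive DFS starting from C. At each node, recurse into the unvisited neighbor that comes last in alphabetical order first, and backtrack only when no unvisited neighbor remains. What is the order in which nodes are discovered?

Visit C
C → N
N → I
I → F
F → E
I → D
D → L
L → A
I → B
B → J
N → H
H → K
K → O
H → G
G → M

C, N, I, F, E, D, L, A, B, J, H, K, O, G, M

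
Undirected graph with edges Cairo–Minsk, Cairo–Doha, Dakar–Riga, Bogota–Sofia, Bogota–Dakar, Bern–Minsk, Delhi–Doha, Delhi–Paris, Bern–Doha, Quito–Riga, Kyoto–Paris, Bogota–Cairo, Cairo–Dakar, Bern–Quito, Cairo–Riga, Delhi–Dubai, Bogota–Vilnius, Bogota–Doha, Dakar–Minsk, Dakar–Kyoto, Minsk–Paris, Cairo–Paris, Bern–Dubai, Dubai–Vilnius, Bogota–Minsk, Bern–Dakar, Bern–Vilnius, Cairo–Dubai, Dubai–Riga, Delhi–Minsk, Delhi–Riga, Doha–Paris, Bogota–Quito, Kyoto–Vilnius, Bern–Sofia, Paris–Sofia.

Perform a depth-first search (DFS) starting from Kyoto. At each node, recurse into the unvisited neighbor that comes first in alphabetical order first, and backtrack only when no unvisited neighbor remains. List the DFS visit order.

Visit Kyoto
Kyoto → Dakar
Dakar → Bern
Bern → Doha
Doha → Bogota
Bogota → Cairo
Cairo → Dubai
Dubai → Delhi
Delhi → Minsk
Minsk → Paris
Paris → Sofia
Delhi → Riga
Riga → Quito
Dubai → Vilnius

Kyoto → Dakar → Bern → Doha → Bogota → Cairo → Dubai → Delhi → Minsk → Paris → Sofia → Riga → Quito → Vilnius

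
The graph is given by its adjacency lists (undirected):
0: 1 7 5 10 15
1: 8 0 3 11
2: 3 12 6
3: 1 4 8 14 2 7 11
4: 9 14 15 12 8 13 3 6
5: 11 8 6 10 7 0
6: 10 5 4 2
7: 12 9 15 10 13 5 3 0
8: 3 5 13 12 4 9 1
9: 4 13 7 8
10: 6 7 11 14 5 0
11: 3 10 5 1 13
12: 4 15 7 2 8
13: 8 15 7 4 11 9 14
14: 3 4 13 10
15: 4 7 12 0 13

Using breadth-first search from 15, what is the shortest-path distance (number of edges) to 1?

2

Level 0: 15
Level 1: 0, 4, 7, 12, 13
Level 2: 1, 2, 3, 5, 6, 8, 9, 10, 11, 14
1 first appears at level 2.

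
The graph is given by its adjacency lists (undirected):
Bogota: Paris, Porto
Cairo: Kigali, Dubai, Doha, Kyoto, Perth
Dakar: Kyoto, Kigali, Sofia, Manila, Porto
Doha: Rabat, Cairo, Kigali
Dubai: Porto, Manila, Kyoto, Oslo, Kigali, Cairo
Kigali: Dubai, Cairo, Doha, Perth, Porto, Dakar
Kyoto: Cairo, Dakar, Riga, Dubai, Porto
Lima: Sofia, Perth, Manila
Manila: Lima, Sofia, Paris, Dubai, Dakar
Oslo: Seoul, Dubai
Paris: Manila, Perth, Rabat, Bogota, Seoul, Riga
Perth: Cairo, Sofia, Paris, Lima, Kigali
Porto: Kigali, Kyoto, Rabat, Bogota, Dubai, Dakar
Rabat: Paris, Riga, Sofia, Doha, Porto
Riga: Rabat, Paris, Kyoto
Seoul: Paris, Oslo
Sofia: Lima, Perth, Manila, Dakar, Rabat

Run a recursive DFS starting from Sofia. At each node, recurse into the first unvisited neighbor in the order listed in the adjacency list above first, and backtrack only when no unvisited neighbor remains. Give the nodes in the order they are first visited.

Sofia, Lima, Perth, Cairo, Kigali, Dubai, Porto, Kyoto, Dakar, Manila, Paris, Rabat, Riga, Doha, Bogota, Seoul, Oslo

Visit Sofia
Sofia → Lima
Lima → Perth
Perth → Cairo
Cairo → Kigali
Kigali → Dubai
Dubai → Porto
Porto → Kyoto
Kyoto → Dakar
Dakar → Manila
Manila → Paris
Paris → Rabat
Rabat → Riga
Rabat → Doha
Paris → Bogota
Paris → Seoul
Seoul → Oslo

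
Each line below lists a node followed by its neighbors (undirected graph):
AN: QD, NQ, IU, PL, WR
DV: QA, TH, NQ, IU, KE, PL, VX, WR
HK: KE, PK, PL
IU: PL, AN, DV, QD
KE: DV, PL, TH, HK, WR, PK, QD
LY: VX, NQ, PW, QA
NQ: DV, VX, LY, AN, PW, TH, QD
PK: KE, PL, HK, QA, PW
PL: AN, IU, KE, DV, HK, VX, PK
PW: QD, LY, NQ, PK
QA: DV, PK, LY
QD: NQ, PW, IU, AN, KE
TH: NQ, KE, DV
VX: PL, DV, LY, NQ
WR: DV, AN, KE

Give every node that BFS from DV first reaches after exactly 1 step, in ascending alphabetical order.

IU, KE, NQ, PL, QA, TH, VX, WR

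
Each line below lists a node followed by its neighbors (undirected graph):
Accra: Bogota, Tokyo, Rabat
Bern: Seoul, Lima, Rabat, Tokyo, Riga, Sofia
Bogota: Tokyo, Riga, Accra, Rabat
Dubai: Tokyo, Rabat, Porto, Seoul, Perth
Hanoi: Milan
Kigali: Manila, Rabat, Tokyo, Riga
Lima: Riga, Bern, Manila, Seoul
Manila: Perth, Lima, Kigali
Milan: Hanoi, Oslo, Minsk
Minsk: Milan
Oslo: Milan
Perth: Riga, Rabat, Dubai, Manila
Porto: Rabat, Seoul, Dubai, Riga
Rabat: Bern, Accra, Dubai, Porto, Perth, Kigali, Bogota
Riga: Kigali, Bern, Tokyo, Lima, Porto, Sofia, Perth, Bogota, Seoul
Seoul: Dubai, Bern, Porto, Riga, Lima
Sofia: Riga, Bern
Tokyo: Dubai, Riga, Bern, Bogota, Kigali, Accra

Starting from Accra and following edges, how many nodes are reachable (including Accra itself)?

14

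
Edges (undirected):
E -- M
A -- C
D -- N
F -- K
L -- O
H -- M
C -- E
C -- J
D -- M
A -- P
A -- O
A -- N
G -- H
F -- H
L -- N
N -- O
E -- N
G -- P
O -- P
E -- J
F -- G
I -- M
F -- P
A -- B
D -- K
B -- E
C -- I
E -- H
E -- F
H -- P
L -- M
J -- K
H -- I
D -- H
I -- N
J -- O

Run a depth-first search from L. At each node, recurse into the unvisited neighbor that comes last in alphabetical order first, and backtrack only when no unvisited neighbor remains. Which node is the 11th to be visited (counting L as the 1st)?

F

Visit L
L → O
O → P
P → H
H → M
M → I
I → N
N → E
E → J
J → K
K → F
F → G
K → D
J → C
C → A
A → B

Visit order: L, O, P, H, M, I, N, E, J, K, F, G, D, C, A, B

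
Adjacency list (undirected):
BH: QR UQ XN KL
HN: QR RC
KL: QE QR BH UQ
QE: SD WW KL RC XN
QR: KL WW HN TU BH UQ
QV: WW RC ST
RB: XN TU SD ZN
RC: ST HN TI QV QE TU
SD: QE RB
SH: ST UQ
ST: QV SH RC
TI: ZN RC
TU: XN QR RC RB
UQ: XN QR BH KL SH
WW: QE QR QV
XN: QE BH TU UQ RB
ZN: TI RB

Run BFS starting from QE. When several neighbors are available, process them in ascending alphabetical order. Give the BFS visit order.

QE KL RC SD WW XN BH QR UQ HN QV ST TI TU RB SH ZN

Visit QE; enqueue KL, RC, SD, WW, XN → queue [KL, RC, SD, WW, XN]
Visit KL; enqueue BH, QR, UQ → queue [RC, SD, WW, XN, BH, QR, UQ]
Visit RC; enqueue HN, QV, ST, TI, TU → queue [SD, WW, XN, BH, QR, UQ, HN, QV, ST, TI, TU]
Visit SD; enqueue RB → queue [WW, XN, BH, QR, UQ, HN, QV, ST, TI, TU, RB]
Visit WW → queue [XN, BH, QR, UQ, HN, QV, ST, TI, TU, RB]
Visit XN → queue [BH, QR, UQ, HN, QV, ST, TI, TU, RB]
Visit BH → queue [QR, UQ, HN, QV, ST, TI, TU, RB]
Visit QR → queue [UQ, HN, QV, ST, TI, TU, RB]
Visit UQ; enqueue SH → queue [HN, QV, ST, TI, TU, RB, SH]
Visit HN → queue [QV, ST, TI, TU, RB, SH]
Visit QV → queue [ST, TI, TU, RB, SH]
Visit ST → queue [TI, TU, RB, SH]
Visit TI; enqueue ZN → queue [TU, RB, SH, ZN]
Visit TU → queue [RB, SH, ZN]
Visit RB → queue [SH, ZN]
Visit SH → queue [ZN]
Visit ZN → queue []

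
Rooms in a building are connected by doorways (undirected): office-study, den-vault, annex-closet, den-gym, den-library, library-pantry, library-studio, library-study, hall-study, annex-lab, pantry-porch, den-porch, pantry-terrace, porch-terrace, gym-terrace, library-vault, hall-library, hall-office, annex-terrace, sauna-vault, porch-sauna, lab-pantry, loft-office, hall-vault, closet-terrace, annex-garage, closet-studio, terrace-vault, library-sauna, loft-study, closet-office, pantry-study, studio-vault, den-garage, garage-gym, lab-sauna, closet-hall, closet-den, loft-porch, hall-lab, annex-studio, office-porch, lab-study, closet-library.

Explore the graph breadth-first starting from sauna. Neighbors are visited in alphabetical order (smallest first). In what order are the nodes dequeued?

sauna → lab → library → porch → vault → annex → hall → pantry → study → closet → den → studio → loft → office → terrace → garage → gym

Visit sauna; enqueue lab, library, porch, vault → queue [lab, library, porch, vault]
Visit lab; enqueue annex, hall, pantry, study → queue [library, porch, vault, annex, hall, pantry, study]
Visit library; enqueue closet, den, studio → queue [porch, vault, annex, hall, pantry, study, closet, den, studio]
Visit porch; enqueue loft, office, terrace → queue [vault, annex, hall, pantry, study, closet, den, studio, loft, office, terrace]
Visit vault → queue [annex, hall, pantry, study, closet, den, studio, loft, office, terrace]
Visit annex; enqueue garage → queue [hall, pantry, study, closet, den, studio, loft, office, terrace, garage]
Visit hall → queue [pantry, study, closet, den, studio, loft, office, terrace, garage]
Visit pantry → queue [study, closet, den, studio, loft, office, terrace, garage]
Visit study → queue [closet, den, studio, loft, office, terrace, garage]
Visit closet → queue [den, studio, loft, office, terrace, garage]
Visit den; enqueue gym → queue [studio, loft, office, terrace, garage, gym]
Visit studio → queue [loft, office, terrace, garage, gym]
Visit loft → queue [office, terrace, garage, gym]
Visit office → queue [terrace, garage, gym]
Visit terrace → queue [garage, gym]
Visit garage → queue [gym]
Visit gym → queue []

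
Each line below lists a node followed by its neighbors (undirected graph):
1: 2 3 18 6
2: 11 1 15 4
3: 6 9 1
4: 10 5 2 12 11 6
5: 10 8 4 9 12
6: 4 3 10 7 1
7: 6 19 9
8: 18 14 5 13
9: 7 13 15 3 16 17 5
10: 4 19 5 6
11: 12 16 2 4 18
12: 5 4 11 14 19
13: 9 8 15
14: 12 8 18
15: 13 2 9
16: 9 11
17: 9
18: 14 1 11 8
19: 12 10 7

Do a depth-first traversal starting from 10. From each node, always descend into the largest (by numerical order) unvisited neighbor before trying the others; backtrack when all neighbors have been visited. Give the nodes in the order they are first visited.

Visit 10
10 → 19
19 → 12
12 → 14
14 → 18
18 → 11
11 → 16
16 → 9
9 → 17
9 → 15
15 → 13
13 → 8
8 → 5
5 → 4
4 → 6
6 → 7
6 → 3
3 → 1
1 → 2

10 19 12 14 18 11 16 9 17 15 13 8 5 4 6 7 3 1 2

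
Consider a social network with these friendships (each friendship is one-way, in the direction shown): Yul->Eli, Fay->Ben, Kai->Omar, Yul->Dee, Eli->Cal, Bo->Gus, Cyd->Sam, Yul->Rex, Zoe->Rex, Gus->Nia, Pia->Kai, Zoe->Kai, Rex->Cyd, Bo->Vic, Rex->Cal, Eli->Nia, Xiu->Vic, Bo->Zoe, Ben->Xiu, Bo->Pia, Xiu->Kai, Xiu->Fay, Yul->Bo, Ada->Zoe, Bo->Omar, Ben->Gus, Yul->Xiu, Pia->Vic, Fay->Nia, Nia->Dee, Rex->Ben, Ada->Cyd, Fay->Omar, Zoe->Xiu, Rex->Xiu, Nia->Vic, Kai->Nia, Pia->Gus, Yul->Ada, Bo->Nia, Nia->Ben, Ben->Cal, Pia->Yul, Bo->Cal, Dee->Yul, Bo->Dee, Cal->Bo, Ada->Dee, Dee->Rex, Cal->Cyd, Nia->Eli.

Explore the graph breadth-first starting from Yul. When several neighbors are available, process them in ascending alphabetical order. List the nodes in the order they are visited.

Yul, Ada, Bo, Dee, Eli, Rex, Xiu, Cyd, Zoe, Cal, Gus, Nia, Omar, Pia, Vic, Ben, Fay, Kai, Sam

Visit Yul; enqueue Ada, Bo, Dee, Eli, Rex, Xiu → queue [Ada, Bo, Dee, Eli, Rex, Xiu]
Visit Ada; enqueue Cyd, Zoe → queue [Bo, Dee, Eli, Rex, Xiu, Cyd, Zoe]
Visit Bo; enqueue Cal, Gus, Nia, Omar, Pia, Vic → queue [Dee, Eli, Rex, Xiu, Cyd, Zoe, Cal, Gus, Nia, Omar, Pia, Vic]
Visit Dee → queue [Eli, Rex, Xiu, Cyd, Zoe, Cal, Gus, Nia, Omar, Pia, Vic]
Visit Eli → queue [Rex, Xiu, Cyd, Zoe, Cal, Gus, Nia, Omar, Pia, Vic]
Visit Rex; enqueue Ben → queue [Xiu, Cyd, Zoe, Cal, Gus, Nia, Omar, Pia, Vic, Ben]
Visit Xiu; enqueue Fay, Kai → queue [Cyd, Zoe, Cal, Gus, Nia, Omar, Pia, Vic, Ben, Fay, Kai]
Visit Cyd; enqueue Sam → queue [Zoe, Cal, Gus, Nia, Omar, Pia, Vic, Ben, Fay, Kai, Sam]
Visit Zoe → queue [Cal, Gus, Nia, Omar, Pia, Vic, Ben, Fay, Kai, Sam]
Visit Cal → queue [Gus, Nia, Omar, Pia, Vic, Ben, Fay, Kai, Sam]
Visit Gus → queue [Nia, Omar, Pia, Vic, Ben, Fay, Kai, Sam]
Visit Nia → queue [Omar, Pia, Vic, Ben, Fay, Kai, Sam]
Visit Omar → queue [Pia, Vic, Ben, Fay, Kai, Sam]
Visit Pia → queue [Vic, Ben, Fay, Kai, Sam]
Visit Vic → queue [Ben, Fay, Kai, Sam]
Visit Ben → queue [Fay, Kai, Sam]
Visit Fay → queue [Kai, Sam]
Visit Kai → queue [Sam]
Visit Sam → queue []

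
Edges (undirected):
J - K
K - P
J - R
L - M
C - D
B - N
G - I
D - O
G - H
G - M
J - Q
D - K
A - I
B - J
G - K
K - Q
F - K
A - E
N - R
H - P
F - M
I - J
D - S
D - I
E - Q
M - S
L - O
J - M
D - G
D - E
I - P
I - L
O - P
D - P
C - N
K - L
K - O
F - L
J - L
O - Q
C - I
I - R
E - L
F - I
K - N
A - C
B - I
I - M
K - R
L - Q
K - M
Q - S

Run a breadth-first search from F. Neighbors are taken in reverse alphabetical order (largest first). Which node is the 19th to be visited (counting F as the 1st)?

Visit F; enqueue M, L, K, I → queue [M, L, K, I]
Visit M; enqueue S, J, G → queue [L, K, I, S, J, G]
Visit L; enqueue Q, O, E → queue [K, I, S, J, G, Q, O, E]
Visit K; enqueue R, P, N, D → queue [I, S, J, G, Q, O, E, R, P, N, D]
Visit I; enqueue C, B, A → queue [S, J, G, Q, O, E, R, P, N, D, C, B, A]
Visit S → queue [J, G, Q, O, E, R, P, N, D, C, B, A]
Visit J → queue [G, Q, O, E, R, P, N, D, C, B, A]
Visit G; enqueue H → queue [Q, O, E, R, P, N, D, C, B, A, H]
Visit Q → queue [O, E, R, P, N, D, C, B, A, H]
Visit O → queue [E, R, P, N, D, C, B, A, H]
Visit E → queue [R, P, N, D, C, B, A, H]
Visit R → queue [P, N, D, C, B, A, H]
Visit P → queue [N, D, C, B, A, H]
Visit N → queue [D, C, B, A, H]
Visit D → queue [C, B, A, H]
Visit C → queue [B, A, H]
Visit B → queue [A, H]
Visit A → queue [H]
Visit H → queue []

Visit order: F, M, L, K, I, S, J, G, Q, O, E, R, P, N, D, C, B, A, H

H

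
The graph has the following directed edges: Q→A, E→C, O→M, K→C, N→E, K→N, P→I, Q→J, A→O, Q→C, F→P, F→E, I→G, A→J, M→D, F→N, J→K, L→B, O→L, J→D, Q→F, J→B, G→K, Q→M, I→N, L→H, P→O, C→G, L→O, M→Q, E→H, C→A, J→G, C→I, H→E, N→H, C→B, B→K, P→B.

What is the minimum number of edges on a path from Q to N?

Level 0: Q
Level 1: A, C, F, J, M
Level 2: B, D, E, G, I, K, N, O, P
Level 3: H, L
N first appears at level 2.

2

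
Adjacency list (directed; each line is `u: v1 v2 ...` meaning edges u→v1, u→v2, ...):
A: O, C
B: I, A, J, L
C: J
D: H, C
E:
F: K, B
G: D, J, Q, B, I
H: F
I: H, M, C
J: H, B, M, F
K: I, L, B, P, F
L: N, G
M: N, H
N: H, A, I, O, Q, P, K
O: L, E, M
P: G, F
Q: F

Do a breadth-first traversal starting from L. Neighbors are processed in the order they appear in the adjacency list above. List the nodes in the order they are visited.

Visit L; enqueue N, G → queue [N, G]
Visit N; enqueue H, A, I, O, Q, P, K → queue [G, H, A, I, O, Q, P, K]
Visit G; enqueue D, J, B → queue [H, A, I, O, Q, P, K, D, J, B]
Visit H; enqueue F → queue [A, I, O, Q, P, K, D, J, B, F]
Visit A; enqueue C → queue [I, O, Q, P, K, D, J, B, F, C]
Visit I; enqueue M → queue [O, Q, P, K, D, J, B, F, C, M]
Visit O; enqueue E → queue [Q, P, K, D, J, B, F, C, M, E]
Visit Q → queue [P, K, D, J, B, F, C, M, E]
Visit P → queue [K, D, J, B, F, C, M, E]
Visit K → queue [D, J, B, F, C, M, E]
Visit D → queue [J, B, F, C, M, E]
Visit J → queue [B, F, C, M, E]
Visit B → queue [F, C, M, E]
Visit F → queue [C, M, E]
Visit C → queue [M, E]
Visit M → queue [E]
Visit E → queue []

L, N, G, H, A, I, O, Q, P, K, D, J, B, F, C, M, E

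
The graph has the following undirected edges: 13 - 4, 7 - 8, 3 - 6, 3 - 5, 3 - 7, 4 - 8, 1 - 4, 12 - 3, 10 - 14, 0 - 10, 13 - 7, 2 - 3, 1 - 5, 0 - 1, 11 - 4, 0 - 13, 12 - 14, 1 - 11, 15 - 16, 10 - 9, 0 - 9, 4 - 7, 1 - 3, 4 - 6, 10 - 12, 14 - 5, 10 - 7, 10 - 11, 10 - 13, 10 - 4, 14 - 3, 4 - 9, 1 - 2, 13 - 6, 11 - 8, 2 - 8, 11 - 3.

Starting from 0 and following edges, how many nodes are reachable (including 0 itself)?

BFS from 0 visits: 0, 1, 9, 10, 13, 2, 3, 4, 5, 11, 7, 12, 14, 6, 8
Reachable nodes: 15 of 17 total.

15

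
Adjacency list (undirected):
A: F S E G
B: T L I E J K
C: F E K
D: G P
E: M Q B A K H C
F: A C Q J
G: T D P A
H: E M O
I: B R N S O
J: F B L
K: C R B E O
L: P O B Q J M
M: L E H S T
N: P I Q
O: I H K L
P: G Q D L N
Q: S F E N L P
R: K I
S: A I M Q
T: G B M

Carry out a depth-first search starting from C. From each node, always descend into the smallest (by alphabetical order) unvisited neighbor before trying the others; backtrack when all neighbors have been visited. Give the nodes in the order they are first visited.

C -> E -> A -> F -> J -> B -> I -> N -> P -> D -> G -> T -> M -> H -> O -> K -> R -> L -> Q -> S

Visit C
C → E
E → A
A → F
F → J
J → B
B → I
I → N
N → P
P → D
D → G
G → T
T → M
M → H
H → O
O → K
K → R
O → L
L → Q
Q → S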